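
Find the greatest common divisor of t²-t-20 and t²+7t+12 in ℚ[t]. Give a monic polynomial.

t+4

By polynomial division,
  t²-t-20 = (t²+7t+12) + (-8t-32)
  t²+7t+12 = (-(1/8)t-3/8)(-8t-32) + (0)
Last nonzero remainder: -8t-32. Dividing through by -8 gives the monic gcd t+4.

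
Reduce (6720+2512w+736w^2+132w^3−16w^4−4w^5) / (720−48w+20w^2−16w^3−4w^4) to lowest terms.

Apply the Euclidean algorithm:
  −4w^5−16w^4+132w^3+736w^2+2512w+6720 = (w)(−4w^4−16w^3+20w^2−48w+720) + (112w^3+784w^2+1792w+6720)
  −4w^4−16w^3+20w^2−48w+720 = (−(1/28)w+3/28)(112w^3+784w^2+1792w+6720) + (0)
Last nonzero remainder: 112w^3+784w^2+1792w+6720. Dividing through by 112 gives the monic gcd w^3+7w^2+16w+60.
Cancel w^3+7w^2+16w+60 from numerator and denominator to get the reduced form.

(−28−3w+w^2)/(−3+w)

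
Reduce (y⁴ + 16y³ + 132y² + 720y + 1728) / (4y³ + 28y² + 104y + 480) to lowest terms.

Apply the Euclidean algorithm:
  y⁴ + 16y³ + 132y² + 720y + 1728 = ((1/4)y + 9/4)(4y³ + 28y² + 104y + 480) + (43y² + 366y + 648)
  4y³ + 28y² + 104y + 480 = ((4/43)y − 260/1849)(43y² + 366y + 648) + ((176000/1849)y + 1056000/1849)
  43y² + 366y + 648 = ((79507/176000)y + 49923/44000)((176000/1849)y + 1056000/1849) + (0)
Last nonzero remainder: (176000/1849)y + 1056000/1849. Dividing through by 176000/1849 gives the monic gcd y + 6.
Cancel y + 6 from numerator and denominator to get the reduced form.

(y³ + 10y² + 72y + 288)/(4y² + 4y + 80)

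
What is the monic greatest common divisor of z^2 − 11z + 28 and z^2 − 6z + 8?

Repeated division with remainder:
  z^2 − 11z + 28 = (z^2 − 6z + 8) + (−5z + 20)
  z^2 − 6z + 8 = (−(1/5)z + 2/5)(−5z + 20) + (0)
Last nonzero remainder: −5z + 20. Dividing through by −5 gives the monic gcd z − 4.

z − 4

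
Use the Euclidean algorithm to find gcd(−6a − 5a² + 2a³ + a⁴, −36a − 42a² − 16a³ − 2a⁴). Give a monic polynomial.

Repeated division with remainder:
  a⁴ + 2a³ − 5a² − 6a = (−1/2)(−2a⁴ − 16a³ − 42a² − 36a) + (−6a³ − 26a² − 24a)
  −2a⁴ − 16a³ − 42a² − 36a = ((1/3)a + 11/9)(−6a³ − 26a² − 24a) + (−(20/9)a² − (20/3)a)
  −6a³ − 26a² − 24a = ((27/10)a + 18/5)(−(20/9)a² − (20/3)a) + (0)
Last nonzero remainder: −(20/9)a² − (20/3)a. Dividing through by −20/9 gives the monic gcd a² + 3a.

3a + a²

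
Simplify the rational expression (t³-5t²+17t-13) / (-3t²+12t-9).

By polynomial division,
  t³-5t²+17t-13 = (-(1/3)t+1/3)(-3t²+12t-9) + (10t-10)
  -3t²+12t-9 = (-(3/10)t+9/10)(10t-10) + (0)
Last nonzero remainder: 10t-10. Dividing through by 10 gives the monic gcd t-1.
Cancel t-1 from numerator and denominator to get the reduced form.

(-t²+4t-13)/(3t-9)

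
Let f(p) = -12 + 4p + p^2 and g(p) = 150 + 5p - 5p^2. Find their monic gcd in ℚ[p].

1

Repeated division with remainder:
  p^2 + 4p - 12 = (-1/5)(-5p^2 + 5p + 150) + (5p + 18)
  -5p^2 + 5p + 150 = (-p + 23/5)(5p + 18) + (336/5)
  5p + 18 = ((25/336)p + 15/56)(336/5) + (0)
The last nonzero remainder is the constant 336/5, so the polynomials are coprime and gcd = 1.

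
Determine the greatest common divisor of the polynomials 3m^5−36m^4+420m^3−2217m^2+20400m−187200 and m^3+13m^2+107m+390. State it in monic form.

m^2+7m+65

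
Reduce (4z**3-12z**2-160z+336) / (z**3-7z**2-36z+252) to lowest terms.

Repeated division with remainder:
  4z**3-12z**2-160z+336 = (4)(z**3-7z**2-36z+252) + (16z**2-16z-672)
  z**3-7z**2-36z+252 = ((1/16)z-3/8)(16z**2-16z-672) + (0)
Last nonzero remainder: 16z**2-16z-672. Dividing through by 16 gives the monic gcd z**2-z-42.
Cancel z**2-z-42 from numerator and denominator to get the reduced form.

(4z-8)/(z-6)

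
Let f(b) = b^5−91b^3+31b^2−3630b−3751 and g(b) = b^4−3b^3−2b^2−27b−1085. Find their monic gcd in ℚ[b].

Euclidean algorithm in ℚ[b]:
  b^5−91b^3+31b^2−3630b−3751 = (b+3)(b^4−3b^3−2b^2−27b−1085) + (−80b^3+64b^2−2464b−496)
  b^4−3b^3−2b^2−27b−1085 = (−(1/80)b+11/400)(−80b^3+64b^2−2464b−496) + (−(864/25)b^2+(864/25)b−26784/25)
  −80b^3+64b^2−2464b−496 = ((125/54)b+25/54)(−(864/25)b^2+(864/25)b−26784/25) + (0)
Last nonzero remainder: −(864/25)b^2+(864/25)b−26784/25. Dividing through by −864/25 gives the monic gcd b^2−b+31.

b^2−b+31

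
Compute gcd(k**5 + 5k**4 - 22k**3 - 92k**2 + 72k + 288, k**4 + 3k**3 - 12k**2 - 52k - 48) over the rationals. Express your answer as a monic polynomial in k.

k**3 + k**2 - 14k - 24

Euclidean algorithm in ℚ[k]:
  k**5 + 5k**4 - 22k**3 - 92k**2 + 72k + 288 = (k + 2)(k**4 + 3k**3 - 12k**2 - 52k - 48) + (-16k**3 - 16k**2 + 224k + 384)
  k**4 + 3k**3 - 12k**2 - 52k - 48 = (-(1/16)k - 1/8)(-16k**3 - 16k**2 + 224k + 384) + (0)
Last nonzero remainder: -16k**3 - 16k**2 + 224k + 384. Dividing through by -16 gives the monic gcd k**3 + k**2 - 14k - 24.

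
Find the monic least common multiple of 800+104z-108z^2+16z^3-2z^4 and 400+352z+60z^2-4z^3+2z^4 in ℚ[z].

Euclidean algorithm in ℚ[z]:
  -2z^4+16z^3-108z^2+104z+800 = (-1)(2z^4-4z^3+60z^2+352z+400) + (12z^3-48z^2+456z+1200)
  2z^4-4z^3+60z^2+352z+400 = ((1/6)z+1/3)(12z^3-48z^2+456z+1200) + (0)
Last nonzero remainder: 12z^3-48z^2+456z+1200. Dividing through by 12 gives the monic gcd z^3-4z^2+38z+100.
Then lcm(f, g) = f·g / gcd(f, g); expanding and making the result monic gives the answer.

-800-504z+56z^2+38z^3-6z^4+z^5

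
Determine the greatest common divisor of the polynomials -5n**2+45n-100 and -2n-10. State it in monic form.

1

Euclidean algorithm in ℚ[n]:
  -5n**2+45n-100 = ((5/2)n-35)(-2n-10) + (-450)
  -2n-10 = ((1/225)n+1/45)(-450) + (0)
The last nonzero remainder is the constant -450, so the polynomials are coprime and gcd = 1.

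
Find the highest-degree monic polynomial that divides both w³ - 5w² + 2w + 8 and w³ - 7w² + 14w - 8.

w² - 6w + 8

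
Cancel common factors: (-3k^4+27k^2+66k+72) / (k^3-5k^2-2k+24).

(-3k^2-6k-9)/(k-3)

Repeated division with remainder:
  -3k^4+27k^2+66k+72 = (-3k-15)(k^3-5k^2-2k+24) + (-54k^2+108k+432)
  k^3-5k^2-2k+24 = (-(1/54)k+1/18)(-54k^2+108k+432) + (0)
Last nonzero remainder: -54k^2+108k+432. Dividing through by -54 gives the monic gcd k^2-2k-8.
Cancel k^2-2k-8 from numerator and denominator to get the reduced form.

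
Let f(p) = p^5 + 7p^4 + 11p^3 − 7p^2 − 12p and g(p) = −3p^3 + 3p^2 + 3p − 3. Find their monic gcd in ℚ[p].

Euclidean algorithm in ℚ[p]:
  p^5 + 7p^4 + 11p^3 − 7p^2 − 12p = (−(1/3)p^2 − (8/3)p − 20/3)(−3p^3 + 3p^2 + 3p − 3) + (20p^2 − 20)
  −3p^3 + 3p^2 + 3p − 3 = (−(3/20)p + 3/20)(20p^2 − 20) + (0)
Last nonzero remainder: 20p^2 − 20. Dividing through by 20 gives the monic gcd p^2 − 1.

p^2 − 1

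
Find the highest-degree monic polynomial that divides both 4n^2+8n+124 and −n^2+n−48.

1

Euclidean algorithm in ℚ[n]:
  4n^2+8n+124 = (−4)(−n^2+n−48) + (12n−68)
  −n^2+n−48 = (−(1/12)n−7/18)(12n−68) + (−670/9)
  12n−68 = (−(54/335)n+306/335)(−670/9) + (0)
The last nonzero remainder is the constant −670/9, so the polynomials are coprime and gcd = 1.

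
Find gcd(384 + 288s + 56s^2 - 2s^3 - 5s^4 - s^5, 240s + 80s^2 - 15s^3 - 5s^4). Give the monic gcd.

Euclidean algorithm in ℚ[s]:
  -s^5 - 5s^4 - 2s^3 + 56s^2 + 288s + 384 = ((1/5)s + 2/5)(-5s^4 - 15s^3 + 80s^2 + 240s) + (-12s^3 - 24s^2 + 192s + 384)
  -5s^4 - 15s^3 + 80s^2 + 240s = ((5/12)s + 5/12)(-12s^3 - 24s^2 + 192s + 384) + (10s^2 - 160)
  -12s^3 - 24s^2 + 192s + 384 = (-(6/5)s - 12/5)(10s^2 - 160) + (0)
Last nonzero remainder: 10s^2 - 160. Dividing through by 10 gives the monic gcd s^2 - 16.

-16 + s^2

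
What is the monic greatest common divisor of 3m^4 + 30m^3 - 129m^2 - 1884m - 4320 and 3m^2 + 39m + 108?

Repeated division with remainder:
  3m^4 + 30m^3 - 129m^2 - 1884m - 4320 = (m^2 - 3m - 40)(3m^2 + 39m + 108) + (0)
Last nonzero remainder: 3m^2 + 39m + 108. Dividing through by 3 gives the monic gcd m^2 + 13m + 36.

m^2 + 13m + 36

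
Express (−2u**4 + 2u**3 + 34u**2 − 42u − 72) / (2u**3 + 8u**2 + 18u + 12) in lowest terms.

(−u**3 + 2u**2 + 15u − 36)/(u**2 + 3u + 6)

By polynomial division,
  −2u**4 + 2u**3 + 34u**2 − 42u − 72 = (−u + 5)(2u**3 + 8u**2 + 18u + 12) + (12u**2 − 120u − 132)
  2u**3 + 8u**2 + 18u + 12 = ((1/6)u + 7/3)(12u**2 − 120u − 132) + (320u + 320)
  12u**2 − 120u − 132 = ((3/80)u − 33/80)(320u + 320) + (0)
Last nonzero remainder: 320u + 320. Dividing through by 320 gives the monic gcd u + 1.
Cancel u + 1 from numerator and denominator to get the reduced form.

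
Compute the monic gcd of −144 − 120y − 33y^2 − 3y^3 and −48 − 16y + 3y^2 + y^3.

12 + 7y + y^2

Repeated division with remainder:
  −3y^3 − 33y^2 − 120y − 144 = (−3)(y^3 + 3y^2 − 16y − 48) + (−24y^2 − 168y − 288)
  y^3 + 3y^2 − 16y − 48 = (−(1/24)y + 1/6)(−24y^2 − 168y − 288) + (0)
Last nonzero remainder: −24y^2 − 168y − 288. Dividing through by −24 gives the monic gcd y^2 + 7y + 12.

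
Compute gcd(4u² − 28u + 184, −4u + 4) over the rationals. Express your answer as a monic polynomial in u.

1

Repeated division with remainder:
  4u² − 28u + 184 = (−u + 6)(−4u + 4) + (160)
  −4u + 4 = (−(1/40)u + 1/40)(160) + (0)
The last nonzero remainder is the constant 160, so the polynomials are coprime and gcd = 1.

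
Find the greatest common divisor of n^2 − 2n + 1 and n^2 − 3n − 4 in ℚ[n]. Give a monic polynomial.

1

Euclidean algorithm in ℚ[n]:
  n^2 − 2n + 1 = (n^2 − 3n − 4) + (n + 5)
  n^2 − 3n − 4 = (n − 8)(n + 5) + (36)
  n + 5 = ((1/36)n + 5/36)(36) + (0)
The last nonzero remainder is the constant 36, so the polynomials are coprime and gcd = 1.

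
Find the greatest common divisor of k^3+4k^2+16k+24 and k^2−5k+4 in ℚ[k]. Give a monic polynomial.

1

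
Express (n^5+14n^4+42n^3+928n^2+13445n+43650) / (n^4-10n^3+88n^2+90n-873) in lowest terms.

(n^3+24n^2+185n+450)/(n^2-9)

Repeated division with remainder:
  n^5+14n^4+42n^3+928n^2+13445n+43650 = (n+24)(n^4-10n^3+88n^2+90n-873) + (194n^3-1274n^2+12158n+64602)
  n^4-10n^3+88n^2+90n-873 = ((1/194)n-333/18818)(194n^3-1274n^2+12158n+64602) + ((26208/9409)n^2-(262080/9409)n+26208/97)
  194n^3-1274n^2+12158n+64602 = ((912673/13104)n+348133/1456)((26208/9409)n^2-(262080/9409)n+26208/97) + (0)
Last nonzero remainder: (26208/9409)n^2-(262080/9409)n+26208/97. Dividing through by 26208/9409 gives the monic gcd n^2-10n+97.
Cancel n^2-10n+97 from numerator and denominator to get the reduced form.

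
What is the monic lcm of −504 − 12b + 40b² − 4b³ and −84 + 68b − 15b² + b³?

By polynomial division,
  −4b³ + 40b² − 12b − 504 = (−4)(b³ − 15b² + 68b − 84) + (−20b² + 260b − 840)
  b³ − 15b² + 68b − 84 = (−(1/20)b + 1/10)(−20b² + 260b − 840) + (0)
Last nonzero remainder: −20b² + 260b − 840. Dividing through by −20 gives the monic gcd b² − 13b + 42.
Then lcm(f, g) = f·g / gcd(f, g); expanding and making the result monic gives the answer.

−252 + 120b + 23b² − 12b³ + b⁴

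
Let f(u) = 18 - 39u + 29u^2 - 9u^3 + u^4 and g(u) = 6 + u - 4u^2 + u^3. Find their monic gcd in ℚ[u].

Apply the Euclidean algorithm:
  u^4 - 9u^3 + 29u^2 - 39u + 18 = (u - 5)(u^3 - 4u^2 + u + 6) + (8u^2 - 40u + 48)
  u^3 - 4u^2 + u + 6 = ((1/8)u + 1/8)(8u^2 - 40u + 48) + (0)
Last nonzero remainder: 8u^2 - 40u + 48. Dividing through by 8 gives the monic gcd u^2 - 5u + 6.

6 - 5u + u^2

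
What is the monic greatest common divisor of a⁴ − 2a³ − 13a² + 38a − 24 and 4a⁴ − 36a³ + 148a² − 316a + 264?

a² − 5a + 6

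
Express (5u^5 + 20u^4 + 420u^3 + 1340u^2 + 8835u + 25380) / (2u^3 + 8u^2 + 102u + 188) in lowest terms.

By polynomial division,
  5u^5 + 20u^4 + 420u^3 + 1340u^2 + 8835u + 25380 = ((5/2)u^2 + 165/2)(2u^3 + 8u^2 + 102u + 188) + (210u^2 + 420u + 9870)
  2u^3 + 8u^2 + 102u + 188 = ((1/105)u + 2/105)(210u^2 + 420u + 9870) + (0)
Last nonzero remainder: 210u^2 + 420u + 9870. Dividing through by 210 gives the monic gcd u^2 + 2u + 47.
Cancel u^2 + 2u + 47 from numerator and denominator to get the reduced form.

(5u^3 + 10u^2 + 165u + 540)/(2u + 4)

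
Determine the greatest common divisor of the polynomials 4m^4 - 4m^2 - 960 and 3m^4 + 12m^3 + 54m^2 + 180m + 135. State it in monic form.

Repeated division with remainder:
  4m^4 - 4m^2 - 960 = (4/3)(3m^4 + 12m^3 + 54m^2 + 180m + 135) + (-16m^3 - 76m^2 - 240m - 1140)
  3m^4 + 12m^3 + 54m^2 + 180m + 135 = (-(3/16)m + 9/64)(-16m^3 - 76m^2 - 240m - 1140) + ((315/16)m^2 + 4725/16)
  -16m^3 - 76m^2 - 240m - 1140 = (-(256/315)m - 1216/315)((315/16)m^2 + 4725/16) + (0)
Last nonzero remainder: (315/16)m^2 + 4725/16. Dividing through by 315/16 gives the monic gcd m^2 + 15.

m^2 + 15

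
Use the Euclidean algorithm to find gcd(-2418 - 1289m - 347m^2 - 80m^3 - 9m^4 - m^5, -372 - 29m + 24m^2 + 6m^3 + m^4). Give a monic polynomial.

Euclidean algorithm in ℚ[m]:
  -m^5 - 9m^4 - 80m^3 - 347m^2 - 1289m - 2418 = (-m - 3)(m^4 + 6m^3 + 24m^2 - 29m - 372) + (-38m^3 - 304m^2 - 1748m - 3534)
  m^4 + 6m^3 + 24m^2 - 29m - 372 = (-(1/38)m + 1/19)(-38m^3 - 304m^2 - 1748m - 3534) + (-6m^2 - 30m - 186)
  -38m^3 - 304m^2 - 1748m - 3534 = ((19/3)m + 19)(-6m^2 - 30m - 186) + (0)
Last nonzero remainder: -6m^2 - 30m - 186. Dividing through by -6 gives the monic gcd m^2 + 5m + 31.

31 + 5m + m^2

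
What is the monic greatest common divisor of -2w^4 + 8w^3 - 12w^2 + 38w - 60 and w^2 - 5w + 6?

w^2 - 5w + 6

By polynomial division,
  -2w^4 + 8w^3 - 12w^2 + 38w - 60 = (-2w^2 - 2w - 10)(w^2 - 5w + 6) + (0)
The last nonzero remainder w^2 - 5w + 6 is already monic.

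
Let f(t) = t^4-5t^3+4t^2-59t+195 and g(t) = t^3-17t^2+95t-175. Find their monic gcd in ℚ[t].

By polynomial division,
  t^4-5t^3+4t^2-59t+195 = (t+12)(t^3-17t^2+95t-175) + (113t^2-1024t+2295)
  t^3-17t^2+95t-175 = ((1/113)t-897/12769)(113t^2-1024t+2295) + ((35192/12769)t-175960/12769)
  113t^2-1024t+2295 = ((1442897/35192)t-5860971/35192)((35192/12769)t-175960/12769) + (0)
Last nonzero remainder: (35192/12769)t-175960/12769. Dividing through by 35192/12769 gives the monic gcd t-5.

t-5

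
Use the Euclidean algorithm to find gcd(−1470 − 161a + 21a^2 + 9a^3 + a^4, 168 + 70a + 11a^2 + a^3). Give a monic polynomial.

Repeated division with remainder:
  a^4 + 9a^3 + 21a^2 − 161a − 1470 = (a − 2)(a^3 + 11a^2 + 70a + 168) + (−27a^2 − 189a − 1134)
  a^3 + 11a^2 + 70a + 168 = (−(1/27)a − 4/27)(−27a^2 − 189a − 1134) + (0)
Last nonzero remainder: −27a^2 − 189a − 1134. Dividing through by −27 gives the monic gcd a^2 + 7a + 42.

42 + 7a + a^2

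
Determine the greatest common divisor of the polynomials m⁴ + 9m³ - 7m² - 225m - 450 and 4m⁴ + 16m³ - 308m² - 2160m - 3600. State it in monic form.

m³ + 14m² + 63m + 90

Repeated division with remainder:
  m⁴ + 9m³ - 7m² - 225m - 450 = (1/4)(4m⁴ + 16m³ - 308m² - 2160m - 3600) + (5m³ + 70m² + 315m + 450)
  4m⁴ + 16m³ - 308m² - 2160m - 3600 = ((4/5)m - 8)(5m³ + 70m² + 315m + 450) + (0)
Last nonzero remainder: 5m³ + 70m² + 315m + 450. Dividing through by 5 gives the monic gcd m³ + 14m² + 63m + 90.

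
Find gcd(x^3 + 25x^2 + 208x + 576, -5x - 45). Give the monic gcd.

x + 9

Euclidean algorithm in ℚ[x]:
  x^3 + 25x^2 + 208x + 576 = (-(1/5)x^2 - (16/5)x - 64/5)(-5x - 45) + (0)
Last nonzero remainder: -5x - 45. Dividing through by -5 gives the monic gcd x + 9.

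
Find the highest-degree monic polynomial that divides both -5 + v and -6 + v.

Euclidean algorithm in ℚ[v]:
  v - 5 = (v - 6) + (1)
  v - 6 = (v - 6)(1) + (0)
The last nonzero remainder is the constant 1, so the polynomials are coprime and gcd = 1.

1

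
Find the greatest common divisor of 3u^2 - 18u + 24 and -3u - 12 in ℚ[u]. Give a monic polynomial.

By polynomial division,
  3u^2 - 18u + 24 = (-u + 10)(-3u - 12) + (144)
  -3u - 12 = (-(1/48)u - 1/12)(144) + (0)
The last nonzero remainder is the constant 144, so the polynomials are coprime and gcd = 1.

1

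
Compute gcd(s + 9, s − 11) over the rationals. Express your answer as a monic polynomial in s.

1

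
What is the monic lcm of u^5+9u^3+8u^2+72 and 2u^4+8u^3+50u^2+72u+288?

Euclidean algorithm in ℚ[u]:
  u^5+9u^3+8u^2+72 = ((1/2)u−2)(2u^4+8u^3+50u^2+72u+288) + (72u^2+648)
  2u^4+8u^3+50u^2+72u+288 = ((1/36)u^2+(1/9)u+4/9)(72u^2+648) + (0)
Last nonzero remainder: 72u^2+648. Dividing through by 72 gives the monic gcd u^2+9.
Then lcm(f, g) = f·g / gcd(f, g); expanding and making the result monic gives the answer.

u^7+4u^6+25u^5+44u^4+176u^3+200u^2+288u+1152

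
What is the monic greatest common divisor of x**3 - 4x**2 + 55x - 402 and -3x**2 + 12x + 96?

1

By polynomial division,
  x**3 - 4x**2 + 55x - 402 = (-(1/3)x)(-3x**2 + 12x + 96) + (87x - 402)
  -3x**2 + 12x + 96 = (-(1/29)x - 18/841)(87x - 402) + (73500/841)
  87x - 402 = ((24389/24500)x - 56347/12250)(73500/841) + (0)
The last nonzero remainder is the constant 73500/841, so the polynomials are coprime and gcd = 1.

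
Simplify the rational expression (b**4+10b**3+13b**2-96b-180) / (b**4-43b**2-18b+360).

(b**2+8b+12)/(b**2-2b-24)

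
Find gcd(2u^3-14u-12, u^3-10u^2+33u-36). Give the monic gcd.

By polynomial division,
  2u^3-14u-12 = (2)(u^3-10u^2+33u-36) + (20u^2-80u+60)
  u^3-10u^2+33u-36 = ((1/20)u-3/10)(20u^2-80u+60) + (6u-18)
  20u^2-80u+60 = ((10/3)u-10/3)(6u-18) + (0)
Last nonzero remainder: 6u-18. Dividing through by 6 gives the monic gcd u-3.

u-3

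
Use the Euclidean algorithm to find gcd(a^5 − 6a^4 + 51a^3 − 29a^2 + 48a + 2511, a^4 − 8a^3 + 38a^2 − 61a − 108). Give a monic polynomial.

By polynomial division,
  a^5 − 6a^4 + 51a^3 − 29a^2 + 48a + 2511 = (a + 2)(a^4 − 8a^3 + 38a^2 − 61a − 108) + (29a^3 − 44a^2 + 278a + 2727)
  a^4 − 8a^3 + 38a^2 − 61a − 108 = ((1/29)a − 188/841)(29a^3 − 44a^2 + 278a + 2727) + ((15624/841)a^2 − (78120/841)a + 421848/841)
  29a^3 − 44a^2 + 278a + 2727 = ((24389/15624)a + 84941/15624)((15624/841)a^2 − (78120/841)a + 421848/841) + (0)
Last nonzero remainder: (15624/841)a^2 − (78120/841)a + 421848/841. Dividing through by 15624/841 gives the monic gcd a^2 − 5a + 27.

a^2 − 5a + 27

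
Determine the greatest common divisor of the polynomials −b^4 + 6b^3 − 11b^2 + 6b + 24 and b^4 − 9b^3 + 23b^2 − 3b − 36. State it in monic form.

b^2 − 3b − 4

Apply the Euclidean algorithm:
  −b^4 + 6b^3 − 11b^2 + 6b + 24 = (−1)(b^4 − 9b^3 + 23b^2 − 3b − 36) + (−3b^3 + 12b^2 + 3b − 12)
  b^4 − 9b^3 + 23b^2 − 3b − 36 = (−(1/3)b + 5/3)(−3b^3 + 12b^2 + 3b − 12) + (4b^2 − 12b − 16)
  −3b^3 + 12b^2 + 3b − 12 = (−(3/4)b + 3/4)(4b^2 − 12b − 16) + (0)
Last nonzero remainder: 4b^2 − 12b − 16. Dividing through by 4 gives the monic gcd b^2 − 3b − 4.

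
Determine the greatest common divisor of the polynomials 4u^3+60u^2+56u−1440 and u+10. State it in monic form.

u+10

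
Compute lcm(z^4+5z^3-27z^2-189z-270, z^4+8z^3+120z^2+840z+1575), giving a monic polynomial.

By polynomial division,
  z^4+5z^3-27z^2-189z-270 = (z^4+8z^3+120z^2+840z+1575) + (-3z^3-147z^2-1029z-1845)
  z^4+8z^3+120z^2+840z+1575 = (-(1/3)z+41/3)(-3z^3-147z^2-1029z-1845) + (1786z^2+14288z+26790)
  -3z^3-147z^2-1029z-1845 = (-(3/1786)z-123/1786)(1786z^2+14288z+26790) + (0)
Last nonzero remainder: 1786z^2+14288z+26790. Dividing through by 1786 gives the monic gcd z^2+8z+15.
Then lcm(f, g) = f·g / gcd(f, g); expanding and making the result monic gives the answer.

z^6+5z^5+78z^4+336z^3-3105z^2-19845z-28350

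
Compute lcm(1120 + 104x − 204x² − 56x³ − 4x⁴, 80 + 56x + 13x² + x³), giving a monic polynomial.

By polynomial division,
  −4x⁴ − 56x³ − 204x² + 104x + 1120 = (−4x − 4)(x³ + 13x² + 56x + 80) + (72x² + 648x + 1440)
  x³ + 13x² + 56x + 80 = ((1/72)x + 1/18)(72x² + 648x + 1440) + (0)
Last nonzero remainder: 72x² + 648x + 1440. Dividing through by 72 gives the monic gcd x² + 9x + 20.
Then lcm(f, g) = f·g / gcd(f, g); expanding and making the result monic gives the answer.

−1120 − 384x + 178x² + 107x³ + 18x⁴ + x⁵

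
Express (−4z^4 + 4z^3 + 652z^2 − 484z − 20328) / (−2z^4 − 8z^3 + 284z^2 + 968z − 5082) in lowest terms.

(2z^2 − 2z − 84)/(z^2 + 4z − 21)

By polynomial division,
  −4z^4 + 4z^3 + 652z^2 − 484z − 20328 = (2)(−2z^4 − 8z^3 + 284z^2 + 968z − 5082) + (20z^3 + 84z^2 − 2420z − 10164)
  −2z^4 − 8z^3 + 284z^2 + 968z − 5082 = (−(1/10)z + 1/50)(20z^3 + 84z^2 − 2420z − 10164) + ((1008/25)z^2 − 121968/25)
  20z^3 + 84z^2 − 2420z − 10164 = ((125/252)z + 25/12)((1008/25)z^2 − 121968/25) + (0)
Last nonzero remainder: (1008/25)z^2 − 121968/25. Dividing through by 1008/25 gives the monic gcd z^2 − 121.
Cancel z^2 − 121 from numerator and denominator to get the reduced form.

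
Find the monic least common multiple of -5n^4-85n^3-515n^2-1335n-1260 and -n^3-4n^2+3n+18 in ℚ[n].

n^5+15n^4+69n^3+61n^2-282n-504

Repeated division with remainder:
  -5n^4-85n^3-515n^2-1335n-1260 = (5n+65)(-n^3-4n^2+3n+18) + (-270n^2-1620n-2430)
  -n^3-4n^2+3n+18 = ((1/270)n-1/135)(-270n^2-1620n-2430) + (0)
Last nonzero remainder: -270n^2-1620n-2430. Dividing through by -270 gives the monic gcd n^2+6n+9.
Then lcm(f, g) = f·g / gcd(f, g); expanding and making the result monic gives the answer.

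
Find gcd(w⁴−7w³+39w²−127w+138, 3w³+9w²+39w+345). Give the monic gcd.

Euclidean algorithm in ℚ[w]:
  w⁴−7w³+39w²−127w+138 = ((1/3)w−10/3)(3w³+9w²+39w+345) + (56w²−112w+1288)
  3w³+9w²+39w+345 = ((3/56)w+15/56)(56w²−112w+1288) + (0)
Last nonzero remainder: 56w²−112w+1288. Dividing through by 56 gives the monic gcd w²−2w+23.

w²−2w+23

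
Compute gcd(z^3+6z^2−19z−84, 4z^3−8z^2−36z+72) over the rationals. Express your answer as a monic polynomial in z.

By polynomial division,
  z^3+6z^2−19z−84 = (1/4)(4z^3−8z^2−36z+72) + (8z^2−10z−102)
  4z^3−8z^2−36z+72 = ((1/2)z−3/8)(8z^2−10z−102) + ((45/4)z+135/4)
  8z^2−10z−102 = ((32/45)z−136/45)((45/4)z+135/4) + (0)
Last nonzero remainder: (45/4)z+135/4. Dividing through by 45/4 gives the monic gcd z+3.

z+3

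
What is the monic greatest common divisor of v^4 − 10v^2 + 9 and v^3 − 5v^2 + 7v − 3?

Apply the Euclidean algorithm:
  v^4 − 10v^2 + 9 = (v + 5)(v^3 − 5v^2 + 7v − 3) + (8v^2 − 32v + 24)
  v^3 − 5v^2 + 7v − 3 = ((1/8)v − 1/8)(8v^2 − 32v + 24) + (0)
Last nonzero remainder: 8v^2 − 32v + 24. Dividing through by 8 gives the monic gcd v^2 − 4v + 3.

v^2 − 4v + 3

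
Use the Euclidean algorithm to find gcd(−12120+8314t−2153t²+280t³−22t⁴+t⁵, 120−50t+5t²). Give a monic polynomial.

24−10t+t²

By polynomial division,
  t⁵−22t⁴+280t³−2153t²+8314t−12120 = ((1/5)t³−(12/5)t²+(136/5)t−101)(5t²−50t+120) + (0)
Last nonzero remainder: 5t²−50t+120. Dividing through by 5 gives the monic gcd t²−10t+24.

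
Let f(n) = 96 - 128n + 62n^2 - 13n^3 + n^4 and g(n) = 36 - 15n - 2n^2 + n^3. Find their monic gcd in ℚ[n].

By polynomial division,
  n^4 - 13n^3 + 62n^2 - 128n + 96 = (n - 11)(n^3 - 2n^2 - 15n + 36) + (55n^2 - 329n + 492)
  n^3 - 2n^2 - 15n + 36 = ((1/55)n + 219/3025)(55n^2 - 329n + 492) + (-(384/3025)n + 1152/3025)
  55n^2 - 329n + 492 = (-(166375/384)n + 124025/96)(-(384/3025)n + 1152/3025) + (0)
Last nonzero remainder: -(384/3025)n + 1152/3025. Dividing through by -384/3025 gives the monic gcd n - 3.

-3 + n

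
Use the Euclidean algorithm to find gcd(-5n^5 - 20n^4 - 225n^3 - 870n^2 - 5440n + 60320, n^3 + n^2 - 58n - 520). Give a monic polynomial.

n^2 + 11n + 52

Apply the Euclidean algorithm:
  -5n^5 - 20n^4 - 225n^3 - 870n^2 - 5440n + 60320 = (-5n^2 - 15n - 500)(n^3 + n^2 - 58n - 520) + (-3840n^2 - 42240n - 199680)
  n^3 + n^2 - 58n - 520 = (-(1/3840)n + 1/384)(-3840n^2 - 42240n - 199680) + (0)
Last nonzero remainder: -3840n^2 - 42240n - 199680. Dividing through by -3840 gives the monic gcd n^2 + 11n + 52.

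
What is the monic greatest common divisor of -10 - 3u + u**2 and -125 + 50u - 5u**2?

-5 + u

Repeated division with remainder:
  u**2 - 3u - 10 = (-1/5)(-5u**2 + 50u - 125) + (7u - 35)
  -5u**2 + 50u - 125 = (-(5/7)u + 25/7)(7u - 35) + (0)
Last nonzero remainder: 7u - 35. Dividing through by 7 gives the monic gcd u - 5.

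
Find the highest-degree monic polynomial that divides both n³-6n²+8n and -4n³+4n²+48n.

Apply the Euclidean algorithm:
  n³-6n²+8n = (-1/4)(-4n³+4n²+48n) + (-5n²+20n)
  -4n³+4n²+48n = ((4/5)n+12/5)(-5n²+20n) + (0)
Last nonzero remainder: -5n²+20n. Dividing through by -5 gives the monic gcd n²-4n.

n²-4n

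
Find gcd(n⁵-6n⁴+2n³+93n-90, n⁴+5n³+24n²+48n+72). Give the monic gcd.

n²+3n+6

By polynomial division,
  n⁵-6n⁴+2n³+93n-90 = (n-11)(n⁴+5n³+24n²+48n+72) + (33n³+216n²+549n+702)
  n⁴+5n³+24n²+48n+72 = ((1/33)n-17/363)(33n³+216n²+549n+702) + ((2115/121)n²+(6345/121)n+12690/121)
  33n³+216n²+549n+702 = ((1331/705)n+1573/235)((2115/121)n²+(6345/121)n+12690/121) + (0)
Last nonzero remainder: (2115/121)n²+(6345/121)n+12690/121. Dividing through by 2115/121 gives the monic gcd n²+3n+6.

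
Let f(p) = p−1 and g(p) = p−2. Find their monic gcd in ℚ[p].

1

By polynomial division,
  p−1 = (p−2) + (1)
  p−2 = (p−2)(1) + (0)
The last nonzero remainder is the constant 1, so the polynomials are coprime and gcd = 1.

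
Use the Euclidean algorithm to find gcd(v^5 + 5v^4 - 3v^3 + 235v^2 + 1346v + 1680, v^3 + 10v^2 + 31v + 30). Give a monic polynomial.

v^2 + 5v + 6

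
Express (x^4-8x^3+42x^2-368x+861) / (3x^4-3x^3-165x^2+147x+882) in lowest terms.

Repeated division with remainder:
  x^4-8x^3+42x^2-368x+861 = (1/3)(3x^4-3x^3-165x^2+147x+882) + (-7x^3+97x^2-417x+567)
  3x^4-3x^3-165x^2+147x+882 = (-(3/7)x-270/49)(-7x^3+97x^2-417x+567) + ((9348/49)x^2-(93480/49)x+28044/7)
  -7x^3+97x^2-417x+567 = (-(343/9348)x+441/3116)((9348/49)x^2-(93480/49)x+28044/7) + (0)
Last nonzero remainder: (9348/49)x^2-(93480/49)x+28044/7. Dividing through by 9348/49 gives the monic gcd x^2-10x+21.
Cancel x^2-10x+21 from numerator and denominator to get the reduced form.

(x^2+2x+41)/(3x^2+27x+42)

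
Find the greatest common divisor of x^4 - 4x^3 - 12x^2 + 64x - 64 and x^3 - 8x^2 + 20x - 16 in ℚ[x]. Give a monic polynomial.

x^3 - 8x^2 + 20x - 16

Euclidean algorithm in ℚ[x]:
  x^4 - 4x^3 - 12x^2 + 64x - 64 = (x + 4)(x^3 - 8x^2 + 20x - 16) + (0)
The last nonzero remainder x^3 - 8x^2 + 20x - 16 is already monic.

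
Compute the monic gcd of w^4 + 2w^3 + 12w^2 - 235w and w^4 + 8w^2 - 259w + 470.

Apply the Euclidean algorithm:
  w^4 + 2w^3 + 12w^2 - 235w = (w^4 + 8w^2 - 259w + 470) + (2w^3 + 4w^2 + 24w - 470)
  w^4 + 8w^2 - 259w + 470 = ((1/2)w - 1)(2w^3 + 4w^2 + 24w - 470) + (0)
Last nonzero remainder: 2w^3 + 4w^2 + 24w - 470. Dividing through by 2 gives the monic gcd w^3 + 2w^2 + 12w - 235.

w^3 + 2w^2 + 12w - 235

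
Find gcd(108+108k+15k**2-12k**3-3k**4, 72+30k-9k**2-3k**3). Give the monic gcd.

Repeated division with remainder:
  -3k**4-12k**3+15k**2+108k+108 = (k+1)(-3k**3-9k**2+30k+72) + (-6k**2+6k+36)
  -3k**3-9k**2+30k+72 = ((1/2)k+2)(-6k**2+6k+36) + (0)
Last nonzero remainder: -6k**2+6k+36. Dividing through by -6 gives the monic gcd k**2-k-6.

-6-k+k**2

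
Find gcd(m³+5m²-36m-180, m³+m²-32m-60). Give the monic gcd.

Repeated division with remainder:
  m³+5m²-36m-180 = (m³+m²-32m-60) + (4m²-4m-120)
  m³+m²-32m-60 = ((1/4)m+1/2)(4m²-4m-120) + (0)
Last nonzero remainder: 4m²-4m-120. Dividing through by 4 gives the monic gcd m²-m-30.

m²-m-30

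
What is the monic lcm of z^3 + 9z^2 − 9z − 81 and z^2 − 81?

z^4 − 90z^2 + 729

Euclidean algorithm in ℚ[z]:
  z^3 + 9z^2 − 9z − 81 = (z + 9)(z^2 − 81) + (72z + 648)
  z^2 − 81 = ((1/72)z − 1/8)(72z + 648) + (0)
Last nonzero remainder: 72z + 648. Dividing through by 72 gives the monic gcd z + 9.
Then lcm(f, g) = f·g / gcd(f, g); expanding and making the result monic gives the answer.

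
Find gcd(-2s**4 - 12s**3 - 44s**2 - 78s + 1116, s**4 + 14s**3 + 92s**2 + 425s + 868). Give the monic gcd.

s**2 + 3s + 31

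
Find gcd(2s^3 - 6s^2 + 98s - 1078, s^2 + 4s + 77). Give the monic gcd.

Euclidean algorithm in ℚ[s]:
  2s^3 - 6s^2 + 98s - 1078 = (2s - 14)(s^2 + 4s + 77) + (0)
The last nonzero remainder s^2 + 4s + 77 is already monic.

s^2 + 4s + 77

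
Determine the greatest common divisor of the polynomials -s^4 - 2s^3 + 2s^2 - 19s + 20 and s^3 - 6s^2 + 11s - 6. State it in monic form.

By polynomial division,
  -s^4 - 2s^3 + 2s^2 - 19s + 20 = (-s - 8)(s^3 - 6s^2 + 11s - 6) + (-35s^2 + 63s - 28)
  s^3 - 6s^2 + 11s - 6 = (-(1/35)s + 3/25)(-35s^2 + 63s - 28) + ((66/25)s - 66/25)
  -35s^2 + 63s - 28 = (-(875/66)s + 350/33)((66/25)s - 66/25) + (0)
Last nonzero remainder: (66/25)s - 66/25. Dividing through by 66/25 gives the monic gcd s - 1.

s - 1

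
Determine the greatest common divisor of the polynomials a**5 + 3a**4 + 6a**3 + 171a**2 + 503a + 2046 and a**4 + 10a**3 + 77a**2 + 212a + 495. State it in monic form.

Euclidean algorithm in ℚ[a]:
  a**5 + 3a**4 + 6a**3 + 171a**2 + 503a + 2046 = (a − 7)(a**4 + 10a**3 + 77a**2 + 212a + 495) + (−a**3 + 498a**2 + 1492a + 5511)
  a**4 + 10a**3 + 77a**2 + 212a + 495 = (−a − 508)(−a**3 + 498a**2 + 1492a + 5511) + (254553a**2 + 763659a + 2800083)
  −a**3 + 498a**2 + 1492a + 5511 = (−(1/254553)a + 167/84851)(254553a**2 + 763659a + 2800083) + (0)
Last nonzero remainder: 254553a**2 + 763659a + 2800083. Dividing through by 254553 gives the monic gcd a**2 + 3a + 11.

a**2 + 3a + 11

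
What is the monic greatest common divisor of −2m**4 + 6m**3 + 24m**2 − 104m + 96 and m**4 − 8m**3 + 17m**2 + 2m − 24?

Apply the Euclidean algorithm:
  −2m**4 + 6m**3 + 24m**2 − 104m + 96 = (−2)(m**4 − 8m**3 + 17m**2 + 2m − 24) + (−10m**3 + 58m**2 − 100m + 48)
  m**4 − 8m**3 + 17m**2 + 2m − 24 = (−(1/10)m + 11/50)(−10m**3 + 58m**2 − 100m + 48) + (−(144/25)m**2 + (144/5)m − 864/25)
  −10m**3 + 58m**2 − 100m + 48 = ((125/72)m − 25/18)(−(144/25)m**2 + (144/5)m − 864/25) + (0)
Last nonzero remainder: −(144/25)m**2 + (144/5)m − 864/25. Dividing through by −144/25 gives the monic gcd m**2 − 5m + 6.

m**2 − 5m + 6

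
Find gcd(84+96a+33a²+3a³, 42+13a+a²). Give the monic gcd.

7+a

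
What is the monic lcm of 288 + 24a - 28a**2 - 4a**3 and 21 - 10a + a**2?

Repeated division with remainder:
  -4a**3 - 28a**2 + 24a + 288 = (-4a - 68)(a**2 - 10a + 21) + (-572a + 1716)
  a**2 - 10a + 21 = (-(1/572)a + 7/572)(-572a + 1716) + (0)
Last nonzero remainder: -572a + 1716. Dividing through by -572 gives the monic gcd a - 3.
Then lcm(f, g) = f·g / gcd(f, g); expanding and making the result monic gives the answer.

504 - 30a - 55a**2 + a**4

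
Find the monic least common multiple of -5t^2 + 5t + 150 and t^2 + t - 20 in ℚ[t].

By polynomial division,
  -5t^2 + 5t + 150 = (-5)(t^2 + t - 20) + (10t + 50)
  t^2 + t - 20 = ((1/10)t - 2/5)(10t + 50) + (0)
Last nonzero remainder: 10t + 50. Dividing through by 10 gives the monic gcd t + 5.
Then lcm(f, g) = f·g / gcd(f, g); expanding and making the result monic gives the answer.

t^3 - 5t^2 - 26t + 120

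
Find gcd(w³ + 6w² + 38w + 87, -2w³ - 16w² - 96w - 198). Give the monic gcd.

w + 3

Repeated division with remainder:
  w³ + 6w² + 38w + 87 = (-1/2)(-2w³ - 16w² - 96w - 198) + (-2w² - 10w - 12)
  -2w³ - 16w² - 96w - 198 = (w + 3)(-2w² - 10w - 12) + (-54w - 162)
  -2w² - 10w - 12 = ((1/27)w + 2/27)(-54w - 162) + (0)
Last nonzero remainder: -54w - 162. Dividing through by -54 gives the monic gcd w + 3.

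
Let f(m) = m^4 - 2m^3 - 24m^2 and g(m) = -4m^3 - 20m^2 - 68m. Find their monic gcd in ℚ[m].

m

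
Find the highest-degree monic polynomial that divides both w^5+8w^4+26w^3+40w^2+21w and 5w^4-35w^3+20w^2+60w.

w^2+w

Apply the Euclidean algorithm:
  w^5+8w^4+26w^3+40w^2+21w = ((1/5)w+3)(5w^4-35w^3+20w^2+60w) + (127w^3-32w^2-159w)
  5w^4-35w^3+20w^2+60w = ((5/127)w-4285/16129)(127w^3-32w^2-159w) + ((286425/16129)w^2+(286425/16129)w)
  127w^3-32w^2-159w = ((2048383/286425)w-854837/95475)((286425/16129)w^2+(286425/16129)w) + (0)
Last nonzero remainder: (286425/16129)w^2+(286425/16129)w. Dividing through by 286425/16129 gives the monic gcd w^2+w.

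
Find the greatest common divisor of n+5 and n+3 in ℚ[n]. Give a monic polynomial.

Repeated division with remainder:
  n+5 = (n+3) + (2)
  n+3 = ((1/2)n+3/2)(2) + (0)
The last nonzero remainder is the constant 2, so the polynomials are coprime and gcd = 1.

1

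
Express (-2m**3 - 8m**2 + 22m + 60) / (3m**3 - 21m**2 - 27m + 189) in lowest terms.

By polynomial division,
  -2m**3 - 8m**2 + 22m + 60 = (-2/3)(3m**3 - 21m**2 - 27m + 189) + (-22m**2 + 4m + 186)
  3m**3 - 21m**2 - 27m + 189 = (-(3/22)m + 225/242)(-22m**2 + 4m + 186) + (-(648/121)m + 1944/121)
  -22m**2 + 4m + 186 = ((1331/324)m + 3751/324)(-(648/121)m + 1944/121) + (0)
Last nonzero remainder: -(648/121)m + 1944/121. Dividing through by -648/121 gives the monic gcd m - 3.
Cancel m - 3 from numerator and denominator to get the reduced form.

(-2m**2 - 14m - 20)/(3m**2 - 12m - 63)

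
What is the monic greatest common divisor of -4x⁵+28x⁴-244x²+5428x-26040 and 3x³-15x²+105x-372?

Repeated division with remainder:
  -4x⁵+28x⁴-244x²+5428x-26040 = (-(4/3)x²+(8/3)x+60)(3x³-15x²+105x-372) + (-120x²+120x-3720)
  3x³-15x²+105x-372 = (-(1/40)x+1/10)(-120x²+120x-3720) + (0)
Last nonzero remainder: -120x²+120x-3720. Dividing through by -120 gives the monic gcd x²-x+31.

x²-x+31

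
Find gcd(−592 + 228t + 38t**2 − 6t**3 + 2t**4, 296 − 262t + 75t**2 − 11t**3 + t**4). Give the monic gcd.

−74 + 47t − 7t**2 + t**3

By polynomial division,
  2t**4 − 6t**3 + 38t**2 + 228t − 592 = (2)(t**4 − 11t**3 + 75t**2 − 262t + 296) + (16t**3 − 112t**2 + 752t − 1184)
  t**4 − 11t**3 + 75t**2 − 262t + 296 = ((1/16)t − 1/4)(16t**3 − 112t**2 + 752t − 1184) + (0)
Last nonzero remainder: 16t**3 − 112t**2 + 752t − 1184. Dividing through by 16 gives the monic gcd t**3 − 7t**2 + 47t − 74.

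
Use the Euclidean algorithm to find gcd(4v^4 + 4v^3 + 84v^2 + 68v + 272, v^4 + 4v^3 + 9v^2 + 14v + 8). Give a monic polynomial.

v^2 + v + 4

Repeated division with remainder:
  4v^4 + 4v^3 + 84v^2 + 68v + 272 = (4)(v^4 + 4v^3 + 9v^2 + 14v + 8) + (-12v^3 + 48v^2 + 12v + 240)
  v^4 + 4v^3 + 9v^2 + 14v + 8 = (-(1/12)v - 2/3)(-12v^3 + 48v^2 + 12v + 240) + (42v^2 + 42v + 168)
  -12v^3 + 48v^2 + 12v + 240 = (-(2/7)v + 10/7)(42v^2 + 42v + 168) + (0)
Last nonzero remainder: 42v^2 + 42v + 168. Dividing through by 42 gives the monic gcd v^2 + v + 4.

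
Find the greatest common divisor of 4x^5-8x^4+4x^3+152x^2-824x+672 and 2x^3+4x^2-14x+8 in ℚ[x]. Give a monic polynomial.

Apply the Euclidean algorithm:
  4x^5-8x^4+4x^3+152x^2-824x+672 = (2x^2-8x+32)(2x^3+4x^2-14x+8) + (-104x^2-312x+416)
  2x^3+4x^2-14x+8 = (-(1/52)x+1/52)(-104x^2-312x+416) + (0)
Last nonzero remainder: -104x^2-312x+416. Dividing through by -104 gives the monic gcd x^2+3x-4.

x^2+3x-4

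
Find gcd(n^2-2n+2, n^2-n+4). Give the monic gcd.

1

Euclidean algorithm in ℚ[n]:
  n^2-2n+2 = (n^2-n+4) + (-n-2)
  n^2-n+4 = (-n+3)(-n-2) + (10)
  -n-2 = (-(1/10)n-1/5)(10) + (0)
The last nonzero remainder is the constant 10, so the polynomials are coprime and gcd = 1.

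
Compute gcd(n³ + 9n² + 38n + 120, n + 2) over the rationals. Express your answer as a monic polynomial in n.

Apply the Euclidean algorithm:
  n³ + 9n² + 38n + 120 = (n² + 7n + 24)(n + 2) + (72)
  n + 2 = ((1/72)n + 1/36)(72) + (0)
The last nonzero remainder is the constant 72, so the polynomials are coprime and gcd = 1.

1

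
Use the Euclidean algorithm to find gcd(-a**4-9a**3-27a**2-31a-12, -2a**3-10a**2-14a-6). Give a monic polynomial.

a**3+5a**2+7a+3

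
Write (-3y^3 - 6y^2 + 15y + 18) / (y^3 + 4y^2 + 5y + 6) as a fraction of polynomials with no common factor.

(-3y^2 + 3y + 6)/(y^2 + y + 2)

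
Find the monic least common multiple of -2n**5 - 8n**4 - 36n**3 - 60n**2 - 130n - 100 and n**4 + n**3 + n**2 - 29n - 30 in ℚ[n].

Repeated division with remainder:
  -2n**5 - 8n**4 - 36n**3 - 60n**2 - 130n - 100 = (-2n - 6)(n**4 + n**3 + n**2 - 29n - 30) + (-28n**3 - 112n**2 - 364n - 280)
  n**4 + n**3 + n**2 - 29n - 30 = (-(1/28)n + 3/28)(-28n**3 - 112n**2 - 364n - 280) + (0)
Last nonzero remainder: -28n**3 - 112n**2 - 364n - 280. Dividing through by -28 gives the monic gcd n**3 + 4n**2 + 13n + 10.
Then lcm(f, g) = f·g / gcd(f, g); expanding and making the result monic gives the answer.

n**6 + n**5 + 6n**4 - 24n**3 - 25n**2 - 145n - 150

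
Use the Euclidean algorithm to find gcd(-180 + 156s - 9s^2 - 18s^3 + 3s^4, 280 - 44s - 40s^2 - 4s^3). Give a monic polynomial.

By polynomial division,
  3s^4 - 18s^3 - 9s^2 + 156s - 180 = (-(3/4)s + 12)(-4s^3 - 40s^2 - 44s + 280) + (438s^2 + 894s - 3540)
  -4s^3 - 40s^2 - 44s + 280 = (-(2/219)s - 1162/15987)(438s^2 + 894s - 3540) + (-(60480/5329)s + 120960/5329)
  438s^2 + 894s - 3540 = (-(389017/10080)s - 314411/2016)(-(60480/5329)s + 120960/5329) + (0)
Last nonzero remainder: -(60480/5329)s + 120960/5329. Dividing through by -60480/5329 gives the monic gcd s - 2.

-2 + s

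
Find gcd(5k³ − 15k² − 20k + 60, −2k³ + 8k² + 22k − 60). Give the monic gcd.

k − 2

By polynomial division,
  5k³ − 15k² − 20k + 60 = (−5/2)(−2k³ + 8k² + 22k − 60) + (5k² + 35k − 90)
  −2k³ + 8k² + 22k − 60 = (−(2/5)k + 22/5)(5k² + 35k − 90) + (−168k + 336)
  5k² + 35k − 90 = (−(5/168)k − 15/56)(−168k + 336) + (0)
Last nonzero remainder: −168k + 336. Dividing through by −168 gives the monic gcd k − 2.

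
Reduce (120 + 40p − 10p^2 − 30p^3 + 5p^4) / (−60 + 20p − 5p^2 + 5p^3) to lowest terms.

(−12 − 10p − 4p^2 + p^3)/(6 + p + p^2)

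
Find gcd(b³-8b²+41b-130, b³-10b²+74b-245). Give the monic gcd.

b-5

Repeated division with remainder:
  b³-8b²+41b-130 = (b³-10b²+74b-245) + (2b²-33b+115)
  b³-10b²+74b-245 = ((1/2)b+13/4)(2b²-33b+115) + ((495/4)b-2475/4)
  2b²-33b+115 = ((8/495)b-92/495)((495/4)b-2475/4) + (0)
Last nonzero remainder: (495/4)b-2475/4. Dividing through by 495/4 gives the monic gcd b-5.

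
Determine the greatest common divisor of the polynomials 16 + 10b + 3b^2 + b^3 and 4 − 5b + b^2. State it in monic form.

1

Repeated division with remainder:
  b^3 + 3b^2 + 10b + 16 = (b + 8)(b^2 − 5b + 4) + (46b − 16)
  b^2 − 5b + 4 = ((1/46)b − 107/1058)(46b − 16) + (1260/529)
  46b − 16 = ((12167/630)b − 2116/315)(1260/529) + (0)
The last nonzero remainder is the constant 1260/529, so the polynomials are coprime and gcd = 1.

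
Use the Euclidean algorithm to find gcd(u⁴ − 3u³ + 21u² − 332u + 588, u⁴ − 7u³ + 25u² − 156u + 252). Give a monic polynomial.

Euclidean algorithm in ℚ[u]:
  u⁴ − 3u³ + 21u² − 332u + 588 = (u⁴ − 7u³ + 25u² − 156u + 252) + (4u³ − 4u² − 176u + 336)
  u⁴ − 7u³ + 25u² − 156u + 252 = ((1/4)u − 3/2)(4u³ − 4u² − 176u + 336) + (63u² − 504u + 756)
  4u³ − 4u² − 176u + 336 = ((4/63)u + 4/9)(63u² − 504u + 756) + (0)
Last nonzero remainder: 63u² − 504u + 756. Dividing through by 63 gives the monic gcd u² − 8u + 12.

u² − 8u + 12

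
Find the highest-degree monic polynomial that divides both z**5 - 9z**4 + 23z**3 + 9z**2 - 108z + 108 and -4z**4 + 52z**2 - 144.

Repeated division with remainder:
  z**5 - 9z**4 + 23z**3 + 9z**2 - 108z + 108 = (-(1/4)z + 9/4)(-4z**4 + 52z**2 - 144) + (36z**3 - 108z**2 - 144z + 432)
  -4z**4 + 52z**2 - 144 = (-(1/9)z - 1/3)(36z**3 - 108z**2 - 144z + 432) + (0)
Last nonzero remainder: 36z**3 - 108z**2 - 144z + 432. Dividing through by 36 gives the monic gcd z**3 - 3z**2 - 4z + 12.

z**3 - 3z**2 - 4z + 12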